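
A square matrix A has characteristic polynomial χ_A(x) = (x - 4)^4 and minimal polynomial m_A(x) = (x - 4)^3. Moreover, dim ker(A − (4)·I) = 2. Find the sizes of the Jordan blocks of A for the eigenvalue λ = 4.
Block sizes for λ = 4: [3, 1]

Step 1 — from the characteristic polynomial, algebraic multiplicity of λ = 4 is 4. From dim ker(A − (4)·I) = 2, there are exactly 2 Jordan blocks for λ = 4.
Step 2 — from the minimal polynomial, the factor (x − 4)^3 tells us the largest block for λ = 4 has size 3.
Step 3 — with total size 4, 2 blocks, and largest block 3, the block sizes (in nonincreasing order) are [3, 1].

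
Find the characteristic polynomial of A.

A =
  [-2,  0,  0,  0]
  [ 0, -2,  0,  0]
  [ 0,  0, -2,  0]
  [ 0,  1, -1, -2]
x^4 + 8*x^3 + 24*x^2 + 32*x + 16

Expanding det(x·I − A) (e.g. by cofactor expansion or by noting that A is similar to its Jordan form J, which has the same characteristic polynomial as A) gives
  χ_A(x) = x^4 + 8*x^3 + 24*x^2 + 32*x + 16
which factors as (x + 2)^4. The eigenvalues (with algebraic multiplicities) are λ = -2 with multiplicity 4.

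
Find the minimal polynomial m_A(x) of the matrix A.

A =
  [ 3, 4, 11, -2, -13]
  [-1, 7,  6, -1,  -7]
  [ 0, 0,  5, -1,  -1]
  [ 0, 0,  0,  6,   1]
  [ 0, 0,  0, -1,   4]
x^3 - 15*x^2 + 75*x - 125

The characteristic polynomial is χ_A(x) = (x - 5)^5, so the eigenvalues are known. The minimal polynomial is
  m_A(x) = Π_λ (x − λ)^{k_λ}
where k_λ is the size of the *largest* Jordan block for λ (equivalently, the smallest k with (A − λI)^k v = 0 for every generalised eigenvector v of λ).

  λ = 5: largest Jordan block has size 3, contributing (x − 5)^3

So m_A(x) = (x - 5)^3 = x^3 - 15*x^2 + 75*x - 125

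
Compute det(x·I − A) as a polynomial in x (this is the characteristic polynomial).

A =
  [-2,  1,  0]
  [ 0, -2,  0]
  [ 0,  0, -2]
x^3 + 6*x^2 + 12*x + 8

Expanding det(x·I − A) (e.g. by cofactor expansion or by noting that A is similar to its Jordan form J, which has the same characteristic polynomial as A) gives
  χ_A(x) = x^3 + 6*x^2 + 12*x + 8
which factors as (x + 2)^3. The eigenvalues (with algebraic multiplicities) are λ = -2 with multiplicity 3.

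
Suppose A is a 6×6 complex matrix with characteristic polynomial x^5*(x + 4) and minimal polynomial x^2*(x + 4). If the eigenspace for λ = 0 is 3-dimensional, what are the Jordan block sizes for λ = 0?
Block sizes for λ = 0: [2, 2, 1]

Step 1 — from the characteristic polynomial, algebraic multiplicity of λ = 0 is 5. From dim ker(A − (0)·I) = 3, there are exactly 3 Jordan blocks for λ = 0.
Step 2 — from the minimal polynomial, the factor (x − 0)^2 tells us the largest block for λ = 0 has size 2.
Step 3 — with total size 5, 3 blocks, and largest block 2, the block sizes (in nonincreasing order) are [2, 2, 1].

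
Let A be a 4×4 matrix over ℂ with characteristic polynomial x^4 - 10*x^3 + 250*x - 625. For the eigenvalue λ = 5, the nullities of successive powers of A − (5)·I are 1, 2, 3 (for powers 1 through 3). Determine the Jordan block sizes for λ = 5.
Block sizes for λ = 5: [3]

From the dimensions of kernels of powers, the number of Jordan blocks of size at least j is d_j − d_{j−1} where d_j = dim ker(N^j) (with d_0 = 0). Computing the differences gives [1, 1, 1].
The number of blocks of size exactly k is (#blocks of size ≥ k) − (#blocks of size ≥ k + 1), so the partition is: 1 block(s) of size 3.
In nonincreasing order the block sizes are [3].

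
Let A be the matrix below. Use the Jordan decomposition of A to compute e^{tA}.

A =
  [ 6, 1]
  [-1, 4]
e^{tA} =
  [t*exp(5*t) + exp(5*t), t*exp(5*t)]
  [-t*exp(5*t), -t*exp(5*t) + exp(5*t)]

Strategy: write A = P · J · P⁻¹ where J is a Jordan canonical form, so e^{tA} = P · e^{tJ} · P⁻¹, and e^{tJ} can be computed block-by-block.

A has Jordan form
J =
  [5, 1]
  [0, 5]
(up to reordering of blocks).

Per-block formulas:
  For a 2×2 Jordan block J_2(5): exp(t · J_2(5)) = e^(5t)·(I + t·N), where N is the 2×2 nilpotent shift.

After assembling e^{tJ} and conjugating by P, we get:

e^{tA} =
  [t*exp(5*t) + exp(5*t), t*exp(5*t)]
  [-t*exp(5*t), -t*exp(5*t) + exp(5*t)]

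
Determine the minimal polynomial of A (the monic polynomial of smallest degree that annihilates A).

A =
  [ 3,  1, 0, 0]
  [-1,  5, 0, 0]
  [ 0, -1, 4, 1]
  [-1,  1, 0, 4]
x^2 - 8*x + 16

The characteristic polynomial is χ_A(x) = (x - 4)^4, so the eigenvalues are known. The minimal polynomial is
  m_A(x) = Π_λ (x − λ)^{k_λ}
where k_λ is the size of the *largest* Jordan block for λ (equivalently, the smallest k with (A − λI)^k v = 0 for every generalised eigenvector v of λ).

  λ = 4: largest Jordan block has size 2, contributing (x − 4)^2

So m_A(x) = (x - 4)^2 = x^2 - 8*x + 16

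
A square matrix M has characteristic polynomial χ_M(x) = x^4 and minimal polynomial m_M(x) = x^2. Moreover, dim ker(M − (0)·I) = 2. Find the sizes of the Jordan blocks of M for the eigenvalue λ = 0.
Block sizes for λ = 0: [2, 2]

Step 1 — from the characteristic polynomial, algebraic multiplicity of λ = 0 is 4. From dim ker(M − (0)·I) = 2, there are exactly 2 Jordan blocks for λ = 0.
Step 2 — from the minimal polynomial, the factor (x − 0)^2 tells us the largest block for λ = 0 has size 2.
Step 3 — with total size 4, 2 blocks, and largest block 2, the block sizes (in nonincreasing order) are [2, 2].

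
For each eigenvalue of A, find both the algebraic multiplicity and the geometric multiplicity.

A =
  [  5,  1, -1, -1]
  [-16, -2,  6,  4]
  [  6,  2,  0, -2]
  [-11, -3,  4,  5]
λ = 2: alg = 4, geom = 2

Step 1 — factor the characteristic polynomial to read off the algebraic multiplicities:
  χ_A(x) = (x - 2)^4

Step 2 — compute geometric multiplicities via the rank-nullity identity g(λ) = n − rank(A − λI):
  rank(A − (2)·I) = 2, so dim ker(A − (2)·I) = n − 2 = 2

Summary:
  λ = 2: algebraic multiplicity = 4, geometric multiplicity = 2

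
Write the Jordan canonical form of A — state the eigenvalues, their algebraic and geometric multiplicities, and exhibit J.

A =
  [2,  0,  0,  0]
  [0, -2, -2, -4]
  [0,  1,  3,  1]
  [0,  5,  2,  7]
J_1(2) ⊕ J_1(2) ⊕ J_2(3)

The characteristic polynomial is
  det(x·I − A) = x^4 - 10*x^3 + 37*x^2 - 60*x + 36 = (x - 3)^2*(x - 2)^2

Eigenvalues and multiplicities (the geometric multiplicity of λ is n − rank(A − λI), which equals the number of Jordan blocks for λ):
  λ = 2: algebraic multiplicity = 2, geometric multiplicity = 2
  λ = 3: algebraic multiplicity = 2, geometric multiplicity = 1

Determining the block sizes for each eigenvalue:
  λ = 2: gm = am = 2, so every block has size 1 → block sizes [1, 1]
  λ = 3: one block (gm = 1), so the single block has size am = 2 → block sizes [2]

Assembling the blocks gives a Jordan form
J =
  [2, 0, 0, 0]
  [0, 2, 0, 0]
  [0, 0, 3, 1]
  [0, 0, 0, 3]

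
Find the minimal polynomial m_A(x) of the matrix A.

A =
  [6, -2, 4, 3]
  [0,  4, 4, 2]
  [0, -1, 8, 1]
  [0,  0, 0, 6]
x^2 - 12*x + 36

The characteristic polynomial is χ_A(x) = (x - 6)^4, so the eigenvalues are known. The minimal polynomial is
  m_A(x) = Π_λ (x − λ)^{k_λ}
where k_λ is the size of the *largest* Jordan block for λ (equivalently, the smallest k with (A − λI)^k v = 0 for every generalised eigenvector v of λ).

  λ = 6: largest Jordan block has size 2, contributing (x − 6)^2

So m_A(x) = (x - 6)^2 = x^2 - 12*x + 36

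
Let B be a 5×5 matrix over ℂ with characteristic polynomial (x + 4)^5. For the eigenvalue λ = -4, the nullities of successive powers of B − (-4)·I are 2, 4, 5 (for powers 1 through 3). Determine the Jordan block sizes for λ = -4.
Block sizes for λ = -4: [3, 2]

From the dimensions of kernels of powers, the number of Jordan blocks of size at least j is d_j − d_{j−1} where d_j = dim ker(N^j) (with d_0 = 0). Computing the differences gives [2, 2, 1].
The number of blocks of size exactly k is (#blocks of size ≥ k) − (#blocks of size ≥ k + 1), so the partition is: 1 block(s) of size 2, 1 block(s) of size 3.
In nonincreasing order the block sizes are [3, 2].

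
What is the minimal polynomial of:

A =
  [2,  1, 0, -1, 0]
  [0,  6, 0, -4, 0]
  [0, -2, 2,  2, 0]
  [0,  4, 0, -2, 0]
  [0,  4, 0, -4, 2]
x^2 - 4*x + 4

The characteristic polynomial is χ_A(x) = (x - 2)^5, so the eigenvalues are known. The minimal polynomial is
  m_A(x) = Π_λ (x − λ)^{k_λ}
where k_λ is the size of the *largest* Jordan block for λ (equivalently, the smallest k with (A − λI)^k v = 0 for every generalised eigenvector v of λ).

  λ = 2: largest Jordan block has size 2, contributing (x − 2)^2

So m_A(x) = (x - 2)^2 = x^2 - 4*x + 4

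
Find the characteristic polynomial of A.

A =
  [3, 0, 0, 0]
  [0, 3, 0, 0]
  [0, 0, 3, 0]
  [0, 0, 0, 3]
x^4 - 12*x^3 + 54*x^2 - 108*x + 81

Expanding det(x·I − A) (e.g. by cofactor expansion or by noting that A is similar to its Jordan form J, which has the same characteristic polynomial as A) gives
  χ_A(x) = x^4 - 12*x^3 + 54*x^2 - 108*x + 81
which factors as (x - 3)^4. The eigenvalues (with algebraic multiplicities) are λ = 3 with multiplicity 4.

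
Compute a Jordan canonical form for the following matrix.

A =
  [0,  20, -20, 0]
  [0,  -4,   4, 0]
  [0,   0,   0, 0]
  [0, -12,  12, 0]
J_1(-4) ⊕ J_1(0) ⊕ J_1(0) ⊕ J_1(0)

The characteristic polynomial is
  det(x·I − A) = x^4 + 4*x^3 = x^3*(x + 4)

Eigenvalues and multiplicities (the geometric multiplicity of λ is n − rank(A − λI), which equals the number of Jordan blocks for λ):
  λ = -4: algebraic multiplicity = 1, geometric multiplicity = 1
  λ = 0: algebraic multiplicity = 3, geometric multiplicity = 3

Determining the block sizes for each eigenvalue:
  λ = -4: one block (gm = 1), so the single block has size am = 1 → block sizes [1]
  λ = 0: gm = am = 3, so every block has size 1 → block sizes [1, 1, 1]

Assembling the blocks gives a Jordan form
J =
  [-4, 0, 0, 0]
  [ 0, 0, 0, 0]
  [ 0, 0, 0, 0]
  [ 0, 0, 0, 0]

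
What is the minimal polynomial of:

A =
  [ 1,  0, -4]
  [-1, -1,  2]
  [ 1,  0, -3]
x^2 + 2*x + 1

The characteristic polynomial is χ_A(x) = (x + 1)^3, so the eigenvalues are known. The minimal polynomial is
  m_A(x) = Π_λ (x − λ)^{k_λ}
where k_λ is the size of the *largest* Jordan block for λ (equivalently, the smallest k with (A − λI)^k v = 0 for every generalised eigenvector v of λ).

  λ = -1: largest Jordan block has size 2, contributing (x + 1)^2

So m_A(x) = (x + 1)^2 = x^2 + 2*x + 1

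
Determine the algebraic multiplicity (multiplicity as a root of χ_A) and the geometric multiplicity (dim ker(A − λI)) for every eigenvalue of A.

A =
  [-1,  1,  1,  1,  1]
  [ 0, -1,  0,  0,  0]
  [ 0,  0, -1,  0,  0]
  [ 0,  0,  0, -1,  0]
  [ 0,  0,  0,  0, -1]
λ = -1: alg = 5, geom = 4

Step 1 — factor the characteristic polynomial to read off the algebraic multiplicities:
  χ_A(x) = (x + 1)^5

Step 2 — compute geometric multiplicities via the rank-nullity identity g(λ) = n − rank(A − λI):
  rank(A − (-1)·I) = 1, so dim ker(A − (-1)·I) = n − 1 = 4

Summary:
  λ = -1: algebraic multiplicity = 5, geometric multiplicity = 4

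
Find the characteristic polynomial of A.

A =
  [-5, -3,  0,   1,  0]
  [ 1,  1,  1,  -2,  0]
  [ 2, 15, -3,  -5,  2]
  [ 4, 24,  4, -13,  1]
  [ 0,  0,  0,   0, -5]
x^5 + 25*x^4 + 250*x^3 + 1250*x^2 + 3125*x + 3125

Expanding det(x·I − A) (e.g. by cofactor expansion or by noting that A is similar to its Jordan form J, which has the same characteristic polynomial as A) gives
  χ_A(x) = x^5 + 25*x^4 + 250*x^3 + 1250*x^2 + 3125*x + 3125
which factors as (x + 5)^5. The eigenvalues (with algebraic multiplicities) are λ = -5 with multiplicity 5.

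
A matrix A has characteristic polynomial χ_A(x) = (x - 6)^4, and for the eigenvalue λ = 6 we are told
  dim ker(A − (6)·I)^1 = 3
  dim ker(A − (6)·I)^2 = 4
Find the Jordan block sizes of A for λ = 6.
Block sizes for λ = 6: [2, 1, 1]

From the dimensions of kernels of powers, the number of Jordan blocks of size at least j is d_j − d_{j−1} where d_j = dim ker(N^j) (with d_0 = 0). Computing the differences gives [3, 1].
The number of blocks of size exactly k is (#blocks of size ≥ k) − (#blocks of size ≥ k + 1), so the partition is: 2 block(s) of size 1, 1 block(s) of size 2.
In nonincreasing order the block sizes are [2, 1, 1].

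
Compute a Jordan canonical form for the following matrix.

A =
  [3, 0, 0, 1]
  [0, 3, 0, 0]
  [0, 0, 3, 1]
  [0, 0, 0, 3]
J_2(3) ⊕ J_1(3) ⊕ J_1(3)

The characteristic polynomial is
  det(x·I − A) = x^4 - 12*x^3 + 54*x^2 - 108*x + 81 = (x - 3)^4

Eigenvalues and multiplicities (the geometric multiplicity of λ is n − rank(A − λI), which equals the number of Jordan blocks for λ):
  λ = 3: algebraic multiplicity = 4, geometric multiplicity = 3

Determining the block sizes for each eigenvalue:
  λ = 3: 3 blocks summing to 4 forces exactly one block of size 2 and the rest size 1 → block sizes [2, 1, 1]

Assembling the blocks gives a Jordan form
J =
  [3, 1, 0, 0]
  [0, 3, 0, 0]
  [0, 0, 3, 0]
  [0, 0, 0, 3]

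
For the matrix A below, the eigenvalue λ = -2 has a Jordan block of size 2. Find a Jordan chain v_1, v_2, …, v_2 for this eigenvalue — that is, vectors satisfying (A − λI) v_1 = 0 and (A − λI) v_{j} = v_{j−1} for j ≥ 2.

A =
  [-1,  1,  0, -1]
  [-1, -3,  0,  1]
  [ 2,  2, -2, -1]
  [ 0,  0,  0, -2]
A Jordan chain for λ = -2 of length 2:
v_1 = (1, -1, 2, 0)ᵀ
v_2 = (1, 0, 0, 0)ᵀ

Let N = A − (-2)·I. We want v_2 with N^2 v_2 = 0 but N^1 v_2 ≠ 0; then v_{j-1} := N · v_j for j = 2, …, 2.

Pick v_2 = (1, 0, 0, 0)ᵀ.
Then v_1 = N · v_2 = (1, -1, 2, 0)ᵀ.

Sanity check: (A − (-2)·I) v_1 = (0, 0, 0, 0)ᵀ = 0. ✓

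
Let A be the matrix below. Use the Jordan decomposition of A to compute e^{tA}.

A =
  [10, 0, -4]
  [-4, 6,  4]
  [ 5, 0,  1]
e^{tA} =
  [5*exp(6*t) - 4*exp(5*t), 0, -4*exp(6*t) + 4*exp(5*t)]
  [-4*exp(6*t) + 4*exp(5*t), exp(6*t), 4*exp(6*t) - 4*exp(5*t)]
  [5*exp(6*t) - 5*exp(5*t), 0, -4*exp(6*t) + 5*exp(5*t)]

Strategy: write A = P · J · P⁻¹ where J is a Jordan canonical form, so e^{tA} = P · e^{tJ} · P⁻¹, and e^{tJ} can be computed block-by-block.

A has Jordan form
J =
  [5, 0, 0]
  [0, 6, 0]
  [0, 0, 6]
(up to reordering of blocks).

Per-block formulas:
  For a 1×1 block at λ = 5: exp(t · [5]) = [e^(5t)].
  For a 1×1 block at λ = 6: exp(t · [6]) = [e^(6t)].

After assembling e^{tJ} and conjugating by P, we get:

e^{tA} =
  [5*exp(6*t) - 4*exp(5*t), 0, -4*exp(6*t) + 4*exp(5*t)]
  [-4*exp(6*t) + 4*exp(5*t), exp(6*t), 4*exp(6*t) - 4*exp(5*t)]
  [5*exp(6*t) - 5*exp(5*t), 0, -4*exp(6*t) + 5*exp(5*t)]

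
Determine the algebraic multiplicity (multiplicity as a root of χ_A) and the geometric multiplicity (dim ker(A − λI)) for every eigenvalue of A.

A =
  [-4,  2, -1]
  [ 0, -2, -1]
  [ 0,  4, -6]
λ = -4: alg = 3, geom = 2

Step 1 — factor the characteristic polynomial to read off the algebraic multiplicities:
  χ_A(x) = (x + 4)^3

Step 2 — compute geometric multiplicities via the rank-nullity identity g(λ) = n − rank(A − λI):
  rank(A − (-4)·I) = 1, so dim ker(A − (-4)·I) = n − 1 = 2

Summary:
  λ = -4: algebraic multiplicity = 3, geometric multiplicity = 2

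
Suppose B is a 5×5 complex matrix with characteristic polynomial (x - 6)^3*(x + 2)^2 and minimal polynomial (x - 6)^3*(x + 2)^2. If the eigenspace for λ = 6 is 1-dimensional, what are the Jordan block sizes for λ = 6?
Block sizes for λ = 6: [3]

Step 1 — from the characteristic polynomial, algebraic multiplicity of λ = 6 is 3. From dim ker(B − (6)·I) = 1, there are exactly 1 Jordan blocks for λ = 6.
Step 2 — from the minimal polynomial, the factor (x − 6)^3 tells us the largest block for λ = 6 has size 3.
Step 3 — with total size 3, 1 blocks, and largest block 3, the block sizes (in nonincreasing order) are [3].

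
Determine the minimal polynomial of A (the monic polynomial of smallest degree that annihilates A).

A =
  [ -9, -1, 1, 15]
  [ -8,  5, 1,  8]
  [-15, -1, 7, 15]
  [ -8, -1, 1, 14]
x^3 - 11*x^2 + 24*x + 36

The characteristic polynomial is χ_A(x) = (x - 6)^3*(x + 1), so the eigenvalues are known. The minimal polynomial is
  m_A(x) = Π_λ (x − λ)^{k_λ}
where k_λ is the size of the *largest* Jordan block for λ (equivalently, the smallest k with (A − λI)^k v = 0 for every generalised eigenvector v of λ).

  λ = -1: largest Jordan block has size 1, contributing (x + 1)
  λ = 6: largest Jordan block has size 2, contributing (x − 6)^2

So m_A(x) = (x - 6)^2*(x + 1) = x^3 - 11*x^2 + 24*x + 36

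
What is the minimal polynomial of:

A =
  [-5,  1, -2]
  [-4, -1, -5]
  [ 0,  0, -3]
x^3 + 9*x^2 + 27*x + 27

The characteristic polynomial is χ_A(x) = (x + 3)^3, so the eigenvalues are known. The minimal polynomial is
  m_A(x) = Π_λ (x − λ)^{k_λ}
where k_λ is the size of the *largest* Jordan block for λ (equivalently, the smallest k with (A − λI)^k v = 0 for every generalised eigenvector v of λ).

  λ = -3: largest Jordan block has size 3, contributing (x + 3)^3

So m_A(x) = (x + 3)^3 = x^3 + 9*x^2 + 27*x + 27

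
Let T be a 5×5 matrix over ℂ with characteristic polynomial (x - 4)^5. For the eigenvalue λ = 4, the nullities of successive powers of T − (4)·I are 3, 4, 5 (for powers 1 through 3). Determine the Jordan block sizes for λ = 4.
Block sizes for λ = 4: [3, 1, 1]

From the dimensions of kernels of powers, the number of Jordan blocks of size at least j is d_j − d_{j−1} where d_j = dim ker(N^j) (with d_0 = 0). Computing the differences gives [3, 1, 1].
The number of blocks of size exactly k is (#blocks of size ≥ k) − (#blocks of size ≥ k + 1), so the partition is: 2 block(s) of size 1, 1 block(s) of size 3.
In nonincreasing order the block sizes are [3, 1, 1].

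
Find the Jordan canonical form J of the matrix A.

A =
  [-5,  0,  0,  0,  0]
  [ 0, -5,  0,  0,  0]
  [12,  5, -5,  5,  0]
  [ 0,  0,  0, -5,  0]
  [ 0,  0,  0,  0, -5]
J_2(-5) ⊕ J_1(-5) ⊕ J_1(-5) ⊕ J_1(-5)

The characteristic polynomial is
  det(x·I − A) = x^5 + 25*x^4 + 250*x^3 + 1250*x^2 + 3125*x + 3125 = (x + 5)^5

Eigenvalues and multiplicities (the geometric multiplicity of λ is n − rank(A − λI), which equals the number of Jordan blocks for λ):
  λ = -5: algebraic multiplicity = 5, geometric multiplicity = 4

Determining the block sizes for each eigenvalue:
  λ = -5: 4 blocks summing to 5 forces exactly one block of size 2 and the rest size 1 → block sizes [2, 1, 1, 1]

Assembling the blocks gives a Jordan form
J =
  [-5,  1,  0,  0,  0]
  [ 0, -5,  0,  0,  0]
  [ 0,  0, -5,  0,  0]
  [ 0,  0,  0, -5,  0]
  [ 0,  0,  0,  0, -5]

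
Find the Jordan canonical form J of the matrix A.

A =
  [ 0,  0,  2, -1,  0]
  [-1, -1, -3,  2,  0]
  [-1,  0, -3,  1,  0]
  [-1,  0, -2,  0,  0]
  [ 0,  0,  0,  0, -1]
J_2(-1) ⊕ J_2(-1) ⊕ J_1(-1)

The characteristic polynomial is
  det(x·I − A) = x^5 + 5*x^4 + 10*x^3 + 10*x^2 + 5*x + 1 = (x + 1)^5

Eigenvalues and multiplicities (the geometric multiplicity of λ is n − rank(A − λI), which equals the number of Jordan blocks for λ):
  λ = -1: algebraic multiplicity = 5, geometric multiplicity = 3

Determining the block sizes for each eigenvalue:
  λ = -1: with am = 5 and gm = 3, the partition is not yet determined (e.g. several partitions of 5 into 3 parts exist). Let N = A − (-1)·I. Computing rank(N^1) = 2, rank(N^2) = 0; the number of blocks of size ≥ j is rank(N^{j−1}) − rank(N^j), giving [3, 2]. So we have 2 block(s) of size 2, 1 block(s) of size 1 → block sizes [2, 2, 1]

Assembling the blocks gives a Jordan form
J =
  [-1,  1,  0,  0,  0]
  [ 0, -1,  0,  0,  0]
  [ 0,  0, -1,  1,  0]
  [ 0,  0,  0, -1,  0]
  [ 0,  0,  0,  0, -1]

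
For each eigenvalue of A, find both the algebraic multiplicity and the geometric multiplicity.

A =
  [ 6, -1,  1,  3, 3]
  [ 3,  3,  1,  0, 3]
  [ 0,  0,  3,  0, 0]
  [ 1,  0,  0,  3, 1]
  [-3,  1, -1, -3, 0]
λ = 3: alg = 5, geom = 2

Step 1 — factor the characteristic polynomial to read off the algebraic multiplicities:
  χ_A(x) = (x - 3)^5

Step 2 — compute geometric multiplicities via the rank-nullity identity g(λ) = n − rank(A − λI):
  rank(A − (3)·I) = 3, so dim ker(A − (3)·I) = n − 3 = 2

Summary:
  λ = 3: algebraic multiplicity = 5, geometric multiplicity = 2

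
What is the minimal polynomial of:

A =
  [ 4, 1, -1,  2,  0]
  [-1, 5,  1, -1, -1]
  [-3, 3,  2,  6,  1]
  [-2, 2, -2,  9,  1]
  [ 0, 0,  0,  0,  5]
x^3 - 15*x^2 + 75*x - 125

The characteristic polynomial is χ_A(x) = (x - 5)^5, so the eigenvalues are known. The minimal polynomial is
  m_A(x) = Π_λ (x − λ)^{k_λ}
where k_λ is the size of the *largest* Jordan block for λ (equivalently, the smallest k with (A − λI)^k v = 0 for every generalised eigenvector v of λ).

  λ = 5: largest Jordan block has size 3, contributing (x − 5)^3

So m_A(x) = (x - 5)^3 = x^3 - 15*x^2 + 75*x - 125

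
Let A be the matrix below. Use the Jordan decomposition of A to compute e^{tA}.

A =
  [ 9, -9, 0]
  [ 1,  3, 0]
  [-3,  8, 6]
e^{tA} =
  [3*t*exp(6*t) + exp(6*t), -9*t*exp(6*t), 0]
  [t*exp(6*t), -3*t*exp(6*t) + exp(6*t), 0]
  [-t^2*exp(6*t)/2 - 3*t*exp(6*t), 3*t^2*exp(6*t)/2 + 8*t*exp(6*t), exp(6*t)]

Strategy: write A = P · J · P⁻¹ where J is a Jordan canonical form, so e^{tA} = P · e^{tJ} · P⁻¹, and e^{tJ} can be computed block-by-block.

A has Jordan form
J =
  [6, 1, 0]
  [0, 6, 1]
  [0, 0, 6]
(up to reordering of blocks).

Per-block formulas:
  For a 3×3 Jordan block J_3(6): exp(t · J_3(6)) = e^(6t)·(I + t·N + (t^2/2)·N^2), where N is the 3×3 nilpotent shift.

After assembling e^{tJ} and conjugating by P, we get:

e^{tA} =
  [3*t*exp(6*t) + exp(6*t), -9*t*exp(6*t), 0]
  [t*exp(6*t), -3*t*exp(6*t) + exp(6*t), 0]
  [-t^2*exp(6*t)/2 - 3*t*exp(6*t), 3*t^2*exp(6*t)/2 + 8*t*exp(6*t), exp(6*t)]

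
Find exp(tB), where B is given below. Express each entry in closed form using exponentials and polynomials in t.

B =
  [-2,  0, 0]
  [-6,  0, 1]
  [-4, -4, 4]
e^{tB} =
  [exp(-2*t), 0, 0]
  [2*t*exp(2*t) - 2*exp(2*t) + 2*exp(-2*t), -2*t*exp(2*t) + exp(2*t), t*exp(2*t)]
  [4*t*exp(2*t) - 2*exp(2*t) + 2*exp(-2*t), -4*t*exp(2*t), 2*t*exp(2*t) + exp(2*t)]

Strategy: write B = P · J · P⁻¹ where J is a Jordan canonical form, so e^{tB} = P · e^{tJ} · P⁻¹, and e^{tJ} can be computed block-by-block.

B has Jordan form
J =
  [-2, 0, 0]
  [ 0, 2, 1]
  [ 0, 0, 2]
(up to reordering of blocks).

Per-block formulas:
  For a 1×1 block at λ = -2: exp(t · [-2]) = [e^(-2t)].
  For a 2×2 Jordan block J_2(2): exp(t · J_2(2)) = e^(2t)·(I + t·N), where N is the 2×2 nilpotent shift.

After assembling e^{tJ} and conjugating by P, we get:

e^{tB} =
  [exp(-2*t), 0, 0]
  [2*t*exp(2*t) - 2*exp(2*t) + 2*exp(-2*t), -2*t*exp(2*t) + exp(2*t), t*exp(2*t)]
  [4*t*exp(2*t) - 2*exp(2*t) + 2*exp(-2*t), -4*t*exp(2*t), 2*t*exp(2*t) + exp(2*t)]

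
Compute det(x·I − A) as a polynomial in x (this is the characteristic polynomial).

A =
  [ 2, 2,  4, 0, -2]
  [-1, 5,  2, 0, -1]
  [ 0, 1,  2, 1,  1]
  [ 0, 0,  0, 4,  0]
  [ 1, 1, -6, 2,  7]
x^5 - 20*x^4 + 160*x^3 - 640*x^2 + 1280*x - 1024

Expanding det(x·I − A) (e.g. by cofactor expansion or by noting that A is similar to its Jordan form J, which has the same characteristic polynomial as A) gives
  χ_A(x) = x^5 - 20*x^4 + 160*x^3 - 640*x^2 + 1280*x - 1024
which factors as (x - 4)^5. The eigenvalues (with algebraic multiplicities) are λ = 4 with multiplicity 5.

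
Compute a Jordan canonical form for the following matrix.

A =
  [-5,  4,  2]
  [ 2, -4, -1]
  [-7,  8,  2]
J_1(-3) ⊕ J_2(-2)

The characteristic polynomial is
  det(x·I − A) = x^3 + 7*x^2 + 16*x + 12 = (x + 2)^2*(x + 3)

Eigenvalues and multiplicities (the geometric multiplicity of λ is n − rank(A − λI), which equals the number of Jordan blocks for λ):
  λ = -3: algebraic multiplicity = 1, geometric multiplicity = 1
  λ = -2: algebraic multiplicity = 2, geometric multiplicity = 1

Determining the block sizes for each eigenvalue:
  λ = -3: one block (gm = 1), so the single block has size am = 1 → block sizes [1]
  λ = -2: one block (gm = 1), so the single block has size am = 2 → block sizes [2]

Assembling the blocks gives a Jordan form
J =
  [-3,  0,  0]
  [ 0, -2,  1]
  [ 0,  0, -2]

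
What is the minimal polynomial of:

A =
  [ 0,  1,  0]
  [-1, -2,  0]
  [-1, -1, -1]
x^2 + 2*x + 1

The characteristic polynomial is χ_A(x) = (x + 1)^3, so the eigenvalues are known. The minimal polynomial is
  m_A(x) = Π_λ (x − λ)^{k_λ}
where k_λ is the size of the *largest* Jordan block for λ (equivalently, the smallest k with (A − λI)^k v = 0 for every generalised eigenvector v of λ).

  λ = -1: largest Jordan block has size 2, contributing (x + 1)^2

So m_A(x) = (x + 1)^2 = x^2 + 2*x + 1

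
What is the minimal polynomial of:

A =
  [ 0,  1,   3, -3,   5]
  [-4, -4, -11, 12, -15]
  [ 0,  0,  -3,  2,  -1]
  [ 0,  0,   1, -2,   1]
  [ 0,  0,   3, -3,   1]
x^4 + 6*x^3 + 13*x^2 + 12*x + 4

The characteristic polynomial is χ_A(x) = (x + 1)^2*(x + 2)^3, so the eigenvalues are known. The minimal polynomial is
  m_A(x) = Π_λ (x − λ)^{k_λ}
where k_λ is the size of the *largest* Jordan block for λ (equivalently, the smallest k with (A − λI)^k v = 0 for every generalised eigenvector v of λ).

  λ = -2: largest Jordan block has size 2, contributing (x + 2)^2
  λ = -1: largest Jordan block has size 2, contributing (x + 1)^2

So m_A(x) = (x + 1)^2*(x + 2)^2 = x^4 + 6*x^3 + 13*x^2 + 12*x + 4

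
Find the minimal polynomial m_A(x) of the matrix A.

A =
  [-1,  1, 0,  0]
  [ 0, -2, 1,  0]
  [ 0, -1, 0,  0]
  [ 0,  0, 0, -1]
x^3 + 3*x^2 + 3*x + 1

The characteristic polynomial is χ_A(x) = (x + 1)^4, so the eigenvalues are known. The minimal polynomial is
  m_A(x) = Π_λ (x − λ)^{k_λ}
where k_λ is the size of the *largest* Jordan block for λ (equivalently, the smallest k with (A − λI)^k v = 0 for every generalised eigenvector v of λ).

  λ = -1: largest Jordan block has size 3, contributing (x + 1)^3

So m_A(x) = (x + 1)^3 = x^3 + 3*x^2 + 3*x + 1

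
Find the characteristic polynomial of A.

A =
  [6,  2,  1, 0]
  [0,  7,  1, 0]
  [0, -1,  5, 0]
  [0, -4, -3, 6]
x^4 - 24*x^3 + 216*x^2 - 864*x + 1296

Expanding det(x·I − A) (e.g. by cofactor expansion or by noting that A is similar to its Jordan form J, which has the same characteristic polynomial as A) gives
  χ_A(x) = x^4 - 24*x^3 + 216*x^2 - 864*x + 1296
which factors as (x - 6)^4. The eigenvalues (with algebraic multiplicities) are λ = 6 with multiplicity 4.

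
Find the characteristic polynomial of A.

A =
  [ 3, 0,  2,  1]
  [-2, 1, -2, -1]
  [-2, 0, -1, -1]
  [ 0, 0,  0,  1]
x^4 - 4*x^3 + 6*x^2 - 4*x + 1

Expanding det(x·I − A) (e.g. by cofactor expansion or by noting that A is similar to its Jordan form J, which has the same characteristic polynomial as A) gives
  χ_A(x) = x^4 - 4*x^3 + 6*x^2 - 4*x + 1
which factors as (x - 1)^4. The eigenvalues (with algebraic multiplicities) are λ = 1 with multiplicity 4.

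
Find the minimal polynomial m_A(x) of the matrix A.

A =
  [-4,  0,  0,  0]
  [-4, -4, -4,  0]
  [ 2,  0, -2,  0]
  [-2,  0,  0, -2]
x^2 + 6*x + 8

The characteristic polynomial is χ_A(x) = (x + 2)^2*(x + 4)^2, so the eigenvalues are known. The minimal polynomial is
  m_A(x) = Π_λ (x − λ)^{k_λ}
where k_λ is the size of the *largest* Jordan block for λ (equivalently, the smallest k with (A − λI)^k v = 0 for every generalised eigenvector v of λ).

  λ = -4: largest Jordan block has size 1, contributing (x + 4)
  λ = -2: largest Jordan block has size 1, contributing (x + 2)

So m_A(x) = (x + 2)*(x + 4) = x^2 + 6*x + 8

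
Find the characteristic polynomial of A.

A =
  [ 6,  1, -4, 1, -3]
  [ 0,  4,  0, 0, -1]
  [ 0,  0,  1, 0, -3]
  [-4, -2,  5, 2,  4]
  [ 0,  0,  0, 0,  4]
x^5 - 17*x^4 + 112*x^3 - 352*x^2 + 512*x - 256

Expanding det(x·I − A) (e.g. by cofactor expansion or by noting that A is similar to its Jordan form J, which has the same characteristic polynomial as A) gives
  χ_A(x) = x^5 - 17*x^4 + 112*x^3 - 352*x^2 + 512*x - 256
which factors as (x - 4)^4*(x - 1). The eigenvalues (with algebraic multiplicities) are λ = 1 with multiplicity 1, λ = 4 with multiplicity 4.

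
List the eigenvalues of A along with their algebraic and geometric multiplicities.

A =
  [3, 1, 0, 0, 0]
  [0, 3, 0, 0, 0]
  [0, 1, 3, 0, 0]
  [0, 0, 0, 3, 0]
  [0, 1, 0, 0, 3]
λ = 3: alg = 5, geom = 4

Step 1 — factor the characteristic polynomial to read off the algebraic multiplicities:
  χ_A(x) = (x - 3)^5

Step 2 — compute geometric multiplicities via the rank-nullity identity g(λ) = n − rank(A − λI):
  rank(A − (3)·I) = 1, so dim ker(A − (3)·I) = n − 1 = 4

Summary:
  λ = 3: algebraic multiplicity = 5, geometric multiplicity = 4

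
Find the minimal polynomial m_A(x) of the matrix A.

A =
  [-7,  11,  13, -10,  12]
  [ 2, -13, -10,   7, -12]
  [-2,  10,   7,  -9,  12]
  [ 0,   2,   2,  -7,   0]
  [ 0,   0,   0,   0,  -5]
x^2 + 10*x + 25

The characteristic polynomial is χ_A(x) = (x + 5)^5, so the eigenvalues are known. The minimal polynomial is
  m_A(x) = Π_λ (x − λ)^{k_λ}
where k_λ is the size of the *largest* Jordan block for λ (equivalently, the smallest k with (A − λI)^k v = 0 for every generalised eigenvector v of λ).

  λ = -5: largest Jordan block has size 2, contributing (x + 5)^2

So m_A(x) = (x + 5)^2 = x^2 + 10*x + 25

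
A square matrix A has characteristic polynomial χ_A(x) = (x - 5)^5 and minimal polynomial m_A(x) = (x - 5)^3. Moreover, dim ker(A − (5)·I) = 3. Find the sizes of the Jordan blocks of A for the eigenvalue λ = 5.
Block sizes for λ = 5: [3, 1, 1]

Step 1 — from the characteristic polynomial, algebraic multiplicity of λ = 5 is 5. From dim ker(A − (5)·I) = 3, there are exactly 3 Jordan blocks for λ = 5.
Step 2 — from the minimal polynomial, the factor (x − 5)^3 tells us the largest block for λ = 5 has size 3.
Step 3 — with total size 5, 3 blocks, and largest block 3, the block sizes (in nonincreasing order) are [3, 1, 1].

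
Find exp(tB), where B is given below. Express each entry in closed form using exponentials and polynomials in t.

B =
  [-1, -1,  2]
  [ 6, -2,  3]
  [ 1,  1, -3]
e^{tB} =
  [-3*t^2*exp(-2*t)/2 + t*exp(-2*t) + exp(-2*t), t^2*exp(-2*t)/2 - t*exp(-2*t), -3*t^2*exp(-2*t)/2 + 2*t*exp(-2*t)]
  [9*t^2*exp(-2*t)/2 + 6*t*exp(-2*t), -3*t^2*exp(-2*t)/2 + exp(-2*t), 9*t^2*exp(-2*t)/2 + 3*t*exp(-2*t)]
  [3*t^2*exp(-2*t) + t*exp(-2*t), -t^2*exp(-2*t) + t*exp(-2*t), 3*t^2*exp(-2*t) - t*exp(-2*t) + exp(-2*t)]

Strategy: write B = P · J · P⁻¹ where J is a Jordan canonical form, so e^{tB} = P · e^{tJ} · P⁻¹, and e^{tJ} can be computed block-by-block.

B has Jordan form
J =
  [-2,  1,  0]
  [ 0, -2,  1]
  [ 0,  0, -2]
(up to reordering of blocks).

Per-block formulas:
  For a 3×3 Jordan block J_3(-2): exp(t · J_3(-2)) = e^(-2t)·(I + t·N + (t^2/2)·N^2), where N is the 3×3 nilpotent shift.

After assembling e^{tJ} and conjugating by P, we get:

e^{tB} =
  [-3*t^2*exp(-2*t)/2 + t*exp(-2*t) + exp(-2*t), t^2*exp(-2*t)/2 - t*exp(-2*t), -3*t^2*exp(-2*t)/2 + 2*t*exp(-2*t)]
  [9*t^2*exp(-2*t)/2 + 6*t*exp(-2*t), -3*t^2*exp(-2*t)/2 + exp(-2*t), 9*t^2*exp(-2*t)/2 + 3*t*exp(-2*t)]
  [3*t^2*exp(-2*t) + t*exp(-2*t), -t^2*exp(-2*t) + t*exp(-2*t), 3*t^2*exp(-2*t) - t*exp(-2*t) + exp(-2*t)]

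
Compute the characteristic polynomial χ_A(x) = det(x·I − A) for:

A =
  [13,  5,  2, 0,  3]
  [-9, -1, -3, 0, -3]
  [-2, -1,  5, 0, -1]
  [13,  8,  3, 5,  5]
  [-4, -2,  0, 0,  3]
x^5 - 25*x^4 + 250*x^3 - 1250*x^2 + 3125*x - 3125

Expanding det(x·I − A) (e.g. by cofactor expansion or by noting that A is similar to its Jordan form J, which has the same characteristic polynomial as A) gives
  χ_A(x) = x^5 - 25*x^4 + 250*x^3 - 1250*x^2 + 3125*x - 3125
which factors as (x - 5)^5. The eigenvalues (with algebraic multiplicities) are λ = 5 with multiplicity 5.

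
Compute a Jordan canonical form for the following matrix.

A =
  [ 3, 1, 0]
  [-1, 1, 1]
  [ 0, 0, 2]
J_3(2)

The characteristic polynomial is
  det(x·I − A) = x^3 - 6*x^2 + 12*x - 8 = (x - 2)^3

Eigenvalues and multiplicities (the geometric multiplicity of λ is n − rank(A − λI), which equals the number of Jordan blocks for λ):
  λ = 2: algebraic multiplicity = 3, geometric multiplicity = 1

Determining the block sizes for each eigenvalue:
  λ = 2: one block (gm = 1), so the single block has size am = 3 → block sizes [3]

Assembling the blocks gives a Jordan form
J =
  [2, 1, 0]
  [0, 2, 1]
  [0, 0, 2]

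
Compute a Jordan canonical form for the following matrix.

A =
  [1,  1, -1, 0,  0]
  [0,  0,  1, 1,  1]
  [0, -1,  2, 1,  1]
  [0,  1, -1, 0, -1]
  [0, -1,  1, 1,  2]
J_2(1) ⊕ J_2(1) ⊕ J_1(1)

The characteristic polynomial is
  det(x·I − A) = x^5 - 5*x^4 + 10*x^3 - 10*x^2 + 5*x - 1 = (x - 1)^5

Eigenvalues and multiplicities (the geometric multiplicity of λ is n − rank(A − λI), which equals the number of Jordan blocks for λ):
  λ = 1: algebraic multiplicity = 5, geometric multiplicity = 3

Determining the block sizes for each eigenvalue:
  λ = 1: with am = 5 and gm = 3, the partition is not yet determined (e.g. several partitions of 5 into 3 parts exist). Let N = A − (1)·I. Computing rank(N^1) = 2, rank(N^2) = 0; the number of blocks of size ≥ j is rank(N^{j−1}) − rank(N^j), giving [3, 2]. So we have 2 block(s) of size 2, 1 block(s) of size 1 → block sizes [2, 2, 1]

Assembling the blocks gives a Jordan form
J =
  [1, 1, 0, 0, 0]
  [0, 1, 0, 0, 0]
  [0, 0, 1, 1, 0]
  [0, 0, 0, 1, 0]
  [0, 0, 0, 0, 1]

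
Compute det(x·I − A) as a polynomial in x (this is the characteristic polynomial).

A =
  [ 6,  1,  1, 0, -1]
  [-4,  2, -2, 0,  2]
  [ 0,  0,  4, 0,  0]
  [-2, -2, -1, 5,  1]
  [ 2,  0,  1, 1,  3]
x^5 - 20*x^4 + 160*x^3 - 640*x^2 + 1280*x - 1024

Expanding det(x·I − A) (e.g. by cofactor expansion or by noting that A is similar to its Jordan form J, which has the same characteristic polynomial as A) gives
  χ_A(x) = x^5 - 20*x^4 + 160*x^3 - 640*x^2 + 1280*x - 1024
which factors as (x - 4)^5. The eigenvalues (with algebraic multiplicities) are λ = 4 with multiplicity 5.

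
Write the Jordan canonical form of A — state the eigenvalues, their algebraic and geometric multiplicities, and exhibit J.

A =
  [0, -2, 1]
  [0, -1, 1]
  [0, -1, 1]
J_3(0)

The characteristic polynomial is
  det(x·I − A) = x^3

Eigenvalues and multiplicities (the geometric multiplicity of λ is n − rank(A − λI), which equals the number of Jordan blocks for λ):
  λ = 0: algebraic multiplicity = 3, geometric multiplicity = 1

Determining the block sizes for each eigenvalue:
  λ = 0: one block (gm = 1), so the single block has size am = 3 → block sizes [3]

Assembling the blocks gives a Jordan form
J =
  [0, 1, 0]
  [0, 0, 1]
  [0, 0, 0]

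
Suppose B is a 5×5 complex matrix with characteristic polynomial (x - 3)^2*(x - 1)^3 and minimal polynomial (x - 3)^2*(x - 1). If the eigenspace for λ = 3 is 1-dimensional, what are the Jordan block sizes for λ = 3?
Block sizes for λ = 3: [2]

Step 1 — from the characteristic polynomial, algebraic multiplicity of λ = 3 is 2. From dim ker(B − (3)·I) = 1, there are exactly 1 Jordan blocks for λ = 3.
Step 2 — from the minimal polynomial, the factor (x − 3)^2 tells us the largest block for λ = 3 has size 2.
Step 3 — with total size 2, 1 blocks, and largest block 2, the block sizes (in nonincreasing order) are [2].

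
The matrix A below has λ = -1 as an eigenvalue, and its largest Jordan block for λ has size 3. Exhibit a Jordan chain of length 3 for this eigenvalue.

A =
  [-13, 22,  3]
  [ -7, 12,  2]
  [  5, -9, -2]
A Jordan chain for λ = -1 of length 3:
v_1 = (5, 3, -2)ᵀ
v_2 = (-12, -7, 5)ᵀ
v_3 = (1, 0, 0)ᵀ

Let N = A − (-1)·I. We want v_3 with N^3 v_3 = 0 but N^2 v_3 ≠ 0; then v_{j-1} := N · v_j for j = 3, …, 2.

Pick v_3 = (1, 0, 0)ᵀ.
Then v_2 = N · v_3 = (-12, -7, 5)ᵀ.
Then v_1 = N · v_2 = (5, 3, -2)ᵀ.

Sanity check: (A − (-1)·I) v_1 = (0, 0, 0)ᵀ = 0. ✓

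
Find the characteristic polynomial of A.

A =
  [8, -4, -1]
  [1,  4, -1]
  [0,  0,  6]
x^3 - 18*x^2 + 108*x - 216

Expanding det(x·I − A) (e.g. by cofactor expansion or by noting that A is similar to its Jordan form J, which has the same characteristic polynomial as A) gives
  χ_A(x) = x^3 - 18*x^2 + 108*x - 216
which factors as (x - 6)^3. The eigenvalues (with algebraic multiplicities) are λ = 6 with multiplicity 3.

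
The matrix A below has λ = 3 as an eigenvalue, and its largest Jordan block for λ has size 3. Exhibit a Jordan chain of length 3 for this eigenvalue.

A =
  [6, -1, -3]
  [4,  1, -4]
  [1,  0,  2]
A Jordan chain for λ = 3 of length 3:
v_1 = (2, 0, 2)ᵀ
v_2 = (3, 4, 1)ᵀ
v_3 = (1, 0, 0)ᵀ

Let N = A − (3)·I. We want v_3 with N^3 v_3 = 0 but N^2 v_3 ≠ 0; then v_{j-1} := N · v_j for j = 3, …, 2.

Pick v_3 = (1, 0, 0)ᵀ.
Then v_2 = N · v_3 = (3, 4, 1)ᵀ.
Then v_1 = N · v_2 = (2, 0, 2)ᵀ.

Sanity check: (A − (3)·I) v_1 = (0, 0, 0)ᵀ = 0. ✓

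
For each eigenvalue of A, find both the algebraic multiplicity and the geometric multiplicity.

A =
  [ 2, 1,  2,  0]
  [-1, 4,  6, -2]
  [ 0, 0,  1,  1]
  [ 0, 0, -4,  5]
λ = 3: alg = 4, geom = 2

Step 1 — factor the characteristic polynomial to read off the algebraic multiplicities:
  χ_A(x) = (x - 3)^4

Step 2 — compute geometric multiplicities via the rank-nullity identity g(λ) = n − rank(A − λI):
  rank(A − (3)·I) = 2, so dim ker(A − (3)·I) = n − 2 = 2

Summary:
  λ = 3: algebraic multiplicity = 4, geometric multiplicity = 2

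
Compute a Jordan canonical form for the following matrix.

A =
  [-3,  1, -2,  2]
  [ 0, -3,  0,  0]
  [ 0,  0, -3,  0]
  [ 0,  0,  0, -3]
J_2(-3) ⊕ J_1(-3) ⊕ J_1(-3)

The characteristic polynomial is
  det(x·I − A) = x^4 + 12*x^3 + 54*x^2 + 108*x + 81 = (x + 3)^4

Eigenvalues and multiplicities (the geometric multiplicity of λ is n − rank(A − λI), which equals the number of Jordan blocks for λ):
  λ = -3: algebraic multiplicity = 4, geometric multiplicity = 3

Determining the block sizes for each eigenvalue:
  λ = -3: 3 blocks summing to 4 forces exactly one block of size 2 and the rest size 1 → block sizes [2, 1, 1]

Assembling the blocks gives a Jordan form
J =
  [-3,  1,  0,  0]
  [ 0, -3,  0,  0]
  [ 0,  0, -3,  0]
  [ 0,  0,  0, -3]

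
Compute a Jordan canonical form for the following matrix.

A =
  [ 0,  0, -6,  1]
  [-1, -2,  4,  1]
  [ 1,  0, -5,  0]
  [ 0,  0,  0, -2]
J_1(-3) ⊕ J_3(-2)

The characteristic polynomial is
  det(x·I − A) = x^4 + 9*x^3 + 30*x^2 + 44*x + 24 = (x + 2)^3*(x + 3)

Eigenvalues and multiplicities (the geometric multiplicity of λ is n − rank(A − λI), which equals the number of Jordan blocks for λ):
  λ = -3: algebraic multiplicity = 1, geometric multiplicity = 1
  λ = -2: algebraic multiplicity = 3, geometric multiplicity = 1

Determining the block sizes for each eigenvalue:
  λ = -3: one block (gm = 1), so the single block has size am = 1 → block sizes [1]
  λ = -2: one block (gm = 1), so the single block has size am = 3 → block sizes [3]

Assembling the blocks gives a Jordan form
J =
  [-3,  0,  0,  0]
  [ 0, -2,  1,  0]
  [ 0,  0, -2,  1]
  [ 0,  0,  0, -2]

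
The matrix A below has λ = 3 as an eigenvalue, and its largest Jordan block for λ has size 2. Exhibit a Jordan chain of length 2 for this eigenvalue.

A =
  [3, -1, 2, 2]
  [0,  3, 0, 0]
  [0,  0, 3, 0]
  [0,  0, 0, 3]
A Jordan chain for λ = 3 of length 2:
v_1 = (-1, 0, 0, 0)ᵀ
v_2 = (0, 1, 0, 0)ᵀ

Let N = A − (3)·I. We want v_2 with N^2 v_2 = 0 but N^1 v_2 ≠ 0; then v_{j-1} := N · v_j for j = 2, …, 2.

Pick v_2 = (0, 1, 0, 0)ᵀ.
Then v_1 = N · v_2 = (-1, 0, 0, 0)ᵀ.

Sanity check: (A − (3)·I) v_1 = (0, 0, 0, 0)ᵀ = 0. ✓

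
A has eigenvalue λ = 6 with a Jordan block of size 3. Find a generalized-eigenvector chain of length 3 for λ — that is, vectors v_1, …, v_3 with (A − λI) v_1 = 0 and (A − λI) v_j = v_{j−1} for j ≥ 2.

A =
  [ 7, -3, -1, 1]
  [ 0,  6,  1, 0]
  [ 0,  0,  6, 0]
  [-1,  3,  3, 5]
A Jordan chain for λ = 6 of length 3:
v_1 = (-1, 0, 0, 1)ᵀ
v_2 = (-1, 1, 0, 3)ᵀ
v_3 = (0, 0, 1, 0)ᵀ

Let N = A − (6)·I. We want v_3 with N^3 v_3 = 0 but N^2 v_3 ≠ 0; then v_{j-1} := N · v_j for j = 3, …, 2.

Pick v_3 = (0, 0, 1, 0)ᵀ.
Then v_2 = N · v_3 = (-1, 1, 0, 3)ᵀ.
Then v_1 = N · v_2 = (-1, 0, 0, 1)ᵀ.

Sanity check: (A − (6)·I) v_1 = (0, 0, 0, 0)ᵀ = 0. ✓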